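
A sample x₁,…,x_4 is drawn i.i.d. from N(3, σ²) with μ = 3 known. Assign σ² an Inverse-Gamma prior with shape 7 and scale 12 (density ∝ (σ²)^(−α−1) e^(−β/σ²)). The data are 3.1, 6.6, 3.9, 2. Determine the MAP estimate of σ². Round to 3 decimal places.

Sum of squared deviations about the known mean: SS = (3.1−3)² + (6.6−3)² + (3.9−3)² + (2−3)² = 14.78.
The Normal likelihood contributes (σ²)^(−n/2) exp(−SS/(2σ²)), so the posterior is Inverse-Gamma(α + n/2, β + SS/2) = Inverse-Gamma(9, 19.39).
The mode of Inverse-Gamma(a, b) is b/(a+1) = 19.39/10 ≈ 1.939.

σ̂²_MAP = 1.939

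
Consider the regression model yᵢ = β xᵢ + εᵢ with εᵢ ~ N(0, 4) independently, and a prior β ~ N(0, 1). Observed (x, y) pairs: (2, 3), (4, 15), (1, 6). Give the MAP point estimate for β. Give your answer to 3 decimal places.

log p(β | y) = −Σ(yᵢ − βxᵢ)²/(2·4) − β²/(2·1) + const.
Setting the derivative to zero: Σxᵢ(yᵢ − βxᵢ)/4 − β/1 = 0, so β = Σxᵢyᵢ / (Σxᵢ² + σ²/τ²).
Σxᵢyᵢ = 2·3 + 4·15 + 1·6 = 72; Σxᵢ² = 21; σ²/τ² = 4.
β̂_MAP = 72 / (21 + 4) = 72/25 ≈ 2.880.

β̂_MAP = 2.880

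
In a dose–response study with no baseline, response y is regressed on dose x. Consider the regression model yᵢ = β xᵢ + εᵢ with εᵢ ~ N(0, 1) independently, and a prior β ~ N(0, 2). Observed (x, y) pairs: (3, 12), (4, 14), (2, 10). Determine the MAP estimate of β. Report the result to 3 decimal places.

β̂_MAP = 3.797

log p(β | y) = −Σ(yᵢ − βxᵢ)²/(2·1) − β²/(2·2) + const.
Setting the derivative to zero: Σxᵢ(yᵢ − βxᵢ)/1 − β/2 = 0, so β = Σxᵢyᵢ / (Σxᵢ² + σ²/τ²).
Σxᵢyᵢ = 3·12 + 4·14 + 2·10 = 112; Σxᵢ² = 29; σ²/τ² = 0.5.
β̂_MAP = 112 / (29 + 0.5) = 112/29.5 ≈ 3.797.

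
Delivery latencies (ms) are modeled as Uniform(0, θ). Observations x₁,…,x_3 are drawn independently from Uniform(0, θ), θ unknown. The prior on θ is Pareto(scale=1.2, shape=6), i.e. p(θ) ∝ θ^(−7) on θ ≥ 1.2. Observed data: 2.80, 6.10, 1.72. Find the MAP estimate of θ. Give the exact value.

θ̂_MAP = 6.10

The Uniform(0, θ) likelihood is θ^(−n) for θ ≥ max(xᵢ), zero otherwise. Here max(xᵢ) = 6.10.
Posterior ∝ θ^(−7) · θ^(−3) = θ^(−10) on θ ≥ max(1.2, 6.10) = 6.10.
This density is strictly decreasing in θ, so the posterior mode lies at the lower boundary of the support.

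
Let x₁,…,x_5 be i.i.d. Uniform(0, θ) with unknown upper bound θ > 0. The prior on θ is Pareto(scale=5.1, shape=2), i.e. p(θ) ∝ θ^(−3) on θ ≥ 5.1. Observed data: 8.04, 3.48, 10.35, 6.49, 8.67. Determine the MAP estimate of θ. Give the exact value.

The Uniform(0, θ) likelihood is θ^(−n) for θ ≥ max(xᵢ), zero otherwise. Here max(xᵢ) = 10.35.
Posterior ∝ θ^(−3) · θ^(−5) = θ^(−8) on θ ≥ max(5.1, 10.35) = 10.35.
This density is strictly decreasing in θ, so the posterior mode lies at the lower boundary of the support.

θ̂_MAP = 10.35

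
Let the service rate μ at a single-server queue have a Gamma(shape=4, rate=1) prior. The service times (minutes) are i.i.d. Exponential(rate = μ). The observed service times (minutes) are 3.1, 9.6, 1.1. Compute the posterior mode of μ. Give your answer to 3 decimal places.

The Exponential(rate=μ) likelihood is ∝ μ^n e^(−μΣtᵢ). Here n = 3 and Σtᵢ = 3.1 + 9.6 + 1.1 = 13.8.
Posterior ∝ μ^3e^(−1μ) · μ^3e^(−13.8μ) = μ^6e^(−14.8μ), i.e. Gamma(7, 14.8).
Mode = (a−1)/b = 6/14.8 ≈ 0.405.

μ̂_MAP = 0.405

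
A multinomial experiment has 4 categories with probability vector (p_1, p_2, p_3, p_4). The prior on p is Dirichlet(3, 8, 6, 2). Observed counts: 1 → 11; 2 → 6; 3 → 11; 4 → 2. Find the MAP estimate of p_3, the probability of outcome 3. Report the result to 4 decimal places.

MAP estimate: 0.3556

The posterior is Dirichlet(αᵢ + nᵢ) = Dirichlet(14, 14, 17, 4).
For a Dirichlet(a₁,…,a_K) with all aᵢ > 1, the mode has j-th component (aⱼ − 1)/(Σaᵢ − K).
Here Σaᵢ = 49 and K = 4, so p_3 = (17 − 1)/(49 − 4) = 16/45 ≈ 0.3556.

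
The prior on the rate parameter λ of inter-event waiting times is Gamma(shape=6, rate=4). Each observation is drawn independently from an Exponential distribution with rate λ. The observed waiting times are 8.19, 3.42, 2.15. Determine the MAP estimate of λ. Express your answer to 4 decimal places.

λ̂_MAP = 0.4505

The Exponential(rate=λ) likelihood is ∝ λ^n e^(−λΣtᵢ). Here n = 3 and Σtᵢ = 8.19 + 3.42 + 2.15 = 13.76.
Posterior ∝ λ^5e^(−4λ) · λ^3e^(−13.76λ) = λ^8e^(−17.76λ), i.e. Gamma(9, 17.76).
Mode = (a−1)/b = 8/17.76 ≈ 0.4505.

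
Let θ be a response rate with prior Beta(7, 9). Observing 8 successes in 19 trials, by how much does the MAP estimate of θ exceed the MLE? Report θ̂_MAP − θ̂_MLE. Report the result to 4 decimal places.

MAP − MLE = 0.0032

Posterior is Beta(15, 20); MAP = (15−1)/(35−2) = 14/33 ≈ 0.42424.
MLE ignores the prior: θ̂_MLE = k/n = 8/19 ≈ 0.42105.
Difference = 14/33 − 8/19 = 2/627 ≈ 0.0032.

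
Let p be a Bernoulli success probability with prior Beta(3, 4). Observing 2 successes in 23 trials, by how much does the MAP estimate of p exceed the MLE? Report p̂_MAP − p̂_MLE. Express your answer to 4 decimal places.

MAP − MLE = 0.0559

Posterior is Beta(5, 25); MAP = (5−1)/(30−2) = 4/28 ≈ 0.14286.
MLE ignores the prior: p̂_MLE = k/n = 2/23 ≈ 0.08696.
Difference = 4/28 − 2/23 = 9/161 ≈ 0.0559.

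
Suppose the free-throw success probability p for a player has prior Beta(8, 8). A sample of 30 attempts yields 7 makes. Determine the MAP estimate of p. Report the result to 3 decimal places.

p̂_MAP = 0.318

Prior: Beta(8, 8).
Data: 7 successes in 30 trials. The binomial likelihood contributes p^7(1−p)^23, so the posterior is Beta(8+7, 8+23) = Beta(15, 31).
For Beta(a, b) with a, b > 1 the mode is (a−1)/(a+b−2) = 14/44 ≈ 0.318.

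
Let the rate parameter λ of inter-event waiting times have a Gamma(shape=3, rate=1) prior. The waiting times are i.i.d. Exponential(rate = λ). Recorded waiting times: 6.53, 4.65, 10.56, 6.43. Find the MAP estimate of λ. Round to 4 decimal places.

The Exponential(rate=λ) likelihood is ∝ λ^n e^(−λΣtᵢ). Here n = 4 and Σtᵢ = 6.53 + 4.65 + 10.56 + 6.43 = 28.17.
Posterior ∝ λ^2e^(−1λ) · λ^4e^(−28.17λ) = λ^6e^(−29.17λ), i.e. Gamma(7, 29.17).
Mode = (a−1)/b = 6/29.17 ≈ 0.2057.

λ̂_MAP = 0.2057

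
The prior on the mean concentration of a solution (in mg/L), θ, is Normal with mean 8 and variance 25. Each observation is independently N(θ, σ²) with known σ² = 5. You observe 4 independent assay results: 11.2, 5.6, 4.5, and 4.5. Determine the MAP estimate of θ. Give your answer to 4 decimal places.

θ̂_MAP = 6.5238

n = 4; x̄ = (11.2 + 5.6 + 4.5 + 4.5)/4 = 25.8/4 = 6.45.
For a Normal prior and Normal likelihood with known variance, the posterior is Normal; its mode equals its mean, the precision-weighted average.
Prior precision 1/σ₀² = 1/25 = 0.04; data precision n/σ² = 4/5 = 0.8.
θ̂ = (0.04·8 + 0.8·6.45) / (0.04 + 0.8) = 5.48/0.84 = 137/21 ≈ 6.5238.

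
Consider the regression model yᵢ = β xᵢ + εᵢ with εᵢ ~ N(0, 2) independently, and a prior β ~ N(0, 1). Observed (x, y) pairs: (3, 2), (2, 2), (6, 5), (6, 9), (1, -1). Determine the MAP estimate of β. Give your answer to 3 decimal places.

log p(β | y) = −Σ(yᵢ − βxᵢ)²/(2·2) − β²/(2·1) + const.
Setting the derivative to zero: Σxᵢ(yᵢ − βxᵢ)/2 − β/1 = 0, so β = Σxᵢyᵢ / (Σxᵢ² + σ²/τ²).
Σxᵢyᵢ = 3·2 + 2·2 + 6·5 + 6·9 + 1·(-1) = 93; Σxᵢ² = 86; σ²/τ² = 2.
β̂_MAP = 93 / (86 + 2) = 93/88 ≈ 1.057.

β̂_MAP = 1.057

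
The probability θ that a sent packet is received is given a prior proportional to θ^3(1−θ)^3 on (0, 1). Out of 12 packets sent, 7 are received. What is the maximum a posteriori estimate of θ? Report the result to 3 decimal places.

The prior density ∝ θ^3(1−θ)^3 is the kernel of Beta(4, 4).
Data: 7 successes in 12 trials. The binomial likelihood contributes θ^7(1−θ)^5, so the posterior is Beta(4+7, 4+5) = Beta(11, 9).
For Beta(a, b) with a, b > 1 the mode is (a−1)/(a+b−2) = 10/18 ≈ 0.556.

θ̂_MAP = 0.556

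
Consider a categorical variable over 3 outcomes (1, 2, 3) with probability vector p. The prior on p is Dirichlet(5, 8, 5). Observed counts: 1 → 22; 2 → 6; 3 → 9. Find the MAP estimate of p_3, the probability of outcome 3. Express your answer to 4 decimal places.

The posterior is Dirichlet(αᵢ + nᵢ) = Dirichlet(27, 14, 14).
For a Dirichlet(a₁,…,a_K) with all aᵢ > 1, the mode has j-th component (aⱼ − 1)/(Σaᵢ − K).
Here Σaᵢ = 55 and K = 3, so p_3 = (14 − 1)/(55 − 3) = 13/52 ≈ 0.2500.

MAP estimate: 0.2500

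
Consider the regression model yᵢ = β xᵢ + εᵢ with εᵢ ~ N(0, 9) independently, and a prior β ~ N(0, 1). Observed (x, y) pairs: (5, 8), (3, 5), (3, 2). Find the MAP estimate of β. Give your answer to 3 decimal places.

log p(β | y) = −Σ(yᵢ − βxᵢ)²/(2·9) − β²/(2·1) + const.
Setting the derivative to zero: Σxᵢ(yᵢ − βxᵢ)/9 − β/1 = 0, so β = Σxᵢyᵢ / (Σxᵢ² + σ²/τ²).
Σxᵢyᵢ = 5·8 + 3·5 + 3·2 = 61; Σxᵢ² = 43; σ²/τ² = 9.
β̂_MAP = 61 / (43 + 9) = 61/52 ≈ 1.173.

β̂_MAP = 1.173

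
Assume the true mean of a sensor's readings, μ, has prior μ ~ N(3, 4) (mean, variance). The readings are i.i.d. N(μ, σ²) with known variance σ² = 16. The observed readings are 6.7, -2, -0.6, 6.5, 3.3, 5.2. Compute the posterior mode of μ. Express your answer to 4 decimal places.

μ̂_MAP = 3.1100

n = 6; x̄ = (6.7 + (-2) + (-0.6) + 6.5 + 3.3 + 5.2)/6 = 19.1/6 = 191/60 ≈ 3.1833.
For a Normal prior and Normal likelihood with known variance, the posterior is Normal; its mode equals its mean, the precision-weighted average.
Prior precision 1/σ₀² = 1/4 = 0.25; data precision n/σ² = 6/16 = 0.375.
μ̂ = (0.25·3 + 0.375·(191/60)) / (0.25 + 0.375) = 1.94375/0.625 = 3.1100.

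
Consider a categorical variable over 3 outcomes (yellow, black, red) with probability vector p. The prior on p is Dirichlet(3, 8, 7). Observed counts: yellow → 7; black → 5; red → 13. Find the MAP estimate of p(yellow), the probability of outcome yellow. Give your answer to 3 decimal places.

The posterior is Dirichlet(αᵢ + nᵢ) = Dirichlet(10, 13, 20).
For a Dirichlet(a₁,…,a_K) with all aᵢ > 1, the mode has j-th component (aⱼ − 1)/(Σaᵢ − K).
Here Σaᵢ = 43 and K = 3, so p(yellow) = (10 − 1)/(43 − 3) = 9/40 ≈ 0.225.

MAP estimate of p(yellow) = 0.225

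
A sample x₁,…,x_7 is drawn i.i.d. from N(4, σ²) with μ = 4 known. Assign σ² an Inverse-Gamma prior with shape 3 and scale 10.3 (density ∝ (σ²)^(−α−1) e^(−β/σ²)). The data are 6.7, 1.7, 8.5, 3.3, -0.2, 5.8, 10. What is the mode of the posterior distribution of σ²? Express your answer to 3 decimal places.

Sum of squared deviations about the known mean: SS = (6.7−4)² + (1.7−4)² + (8.5−4)² + (3.3−4)² + (-0.2−4)² + (5.8−4)² + (10−4)² = 90.2.
The Normal likelihood contributes (σ²)^(−n/2) exp(−SS/(2σ²)), so the posterior is Inverse-Gamma(α + n/2, β + SS/2) = Inverse-Gamma(6.5, 55.4).
The mode of Inverse-Gamma(a, b) is b/(a+1) = 55.4/7.5 ≈ 7.387.

σ̂²_MAP = 7.387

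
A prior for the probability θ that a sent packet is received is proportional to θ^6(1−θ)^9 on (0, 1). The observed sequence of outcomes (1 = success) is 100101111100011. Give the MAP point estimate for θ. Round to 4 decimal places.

The prior density ∝ θ^6(1−θ)^9 is the kernel of Beta(7, 10).
Data: 9 successes in 15 trials (from the sequence). The binomial likelihood contributes θ^9(1−θ)^6, so the posterior is Beta(7+9, 10+6) = Beta(16, 16).
For Beta(a, b) with a, b > 1 the mode is (a−1)/(a+b−2) = 15/30 ≈ 0.5000.

θ̂_MAP = 0.5000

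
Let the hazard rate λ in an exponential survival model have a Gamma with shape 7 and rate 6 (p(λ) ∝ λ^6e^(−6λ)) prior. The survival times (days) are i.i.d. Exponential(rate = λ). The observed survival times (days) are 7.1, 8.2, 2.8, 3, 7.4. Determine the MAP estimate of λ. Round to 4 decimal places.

λ̂_MAP = 0.3188

The Exponential(rate=λ) likelihood is ∝ λ^n e^(−λΣtᵢ). Here n = 5 and Σtᵢ = 7.1 + 8.2 + 2.8 + 3 + 7.4 = 28.5.
Posterior ∝ λ^6e^(−6λ) · λ^5e^(−28.5λ) = λ^11e^(−34.5λ), i.e. Gamma(12, 34.5).
Mode = (a−1)/b = 11/34.5 ≈ 0.3188.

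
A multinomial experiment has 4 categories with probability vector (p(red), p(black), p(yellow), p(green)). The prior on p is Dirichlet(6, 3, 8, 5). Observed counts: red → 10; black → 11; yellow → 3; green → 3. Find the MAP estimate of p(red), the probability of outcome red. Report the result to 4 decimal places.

The posterior is Dirichlet(αᵢ + nᵢ) = Dirichlet(16, 14, 11, 8).
For a Dirichlet(a₁,…,a_K) with all aᵢ > 1, the mode has j-th component (aⱼ − 1)/(Σaᵢ − K).
Here Σaᵢ = 49 and K = 4, so p(red) = (16 − 1)/(49 − 4) = 15/45 ≈ 0.3333.

MAP estimate of p(red) = 0.3333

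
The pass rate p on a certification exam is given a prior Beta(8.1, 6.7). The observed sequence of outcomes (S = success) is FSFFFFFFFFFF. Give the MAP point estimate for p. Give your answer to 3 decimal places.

Prior: Beta(8.1, 6.7).
Data: 1 success in 12 trials (from the sequence). The binomial likelihood contributes p(1−p)^11, so the posterior is Beta(8.1+1, 6.7+11) = Beta(9.1, 17.7).
For Beta(a, b) with a, b > 1 the mode is (a−1)/(a+b−2) = 8.1/24.8 ≈ 0.327.

p̂_MAP = 0.327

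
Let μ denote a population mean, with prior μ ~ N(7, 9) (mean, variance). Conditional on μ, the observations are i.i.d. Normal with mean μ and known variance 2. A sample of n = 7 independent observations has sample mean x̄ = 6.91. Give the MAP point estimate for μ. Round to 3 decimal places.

n = 7, x̄ = 6.91.
For a Normal prior and Normal likelihood with known variance, the posterior is Normal; its mode equals its mean, the precision-weighted average.
Prior precision 1/σ₀² = 1/9; data precision n/σ² = 7/2 = 3.5.
μ̂ = ((1/9)·7 + 3.5·6.91) / (1/9 + 3.5) = (44933/1800)/(65/18) = 44933/6500 ≈ 6.913.

μ̂_MAP = 6.913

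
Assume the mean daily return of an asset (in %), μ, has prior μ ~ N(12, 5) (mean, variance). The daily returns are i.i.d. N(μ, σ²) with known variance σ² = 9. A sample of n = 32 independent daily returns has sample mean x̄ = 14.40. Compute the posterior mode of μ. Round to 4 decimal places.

n = 32, x̄ = 14.40.
For a Normal prior and Normal likelihood with known variance, the posterior is Normal; its mode equals its mean, the precision-weighted average.
Prior precision 1/σ₀² = 1/5 = 0.2; data precision n/σ² = 32/9.
μ̂ = (0.2·12 + (32/9)·14.4) / (0.2 + 32/9) = 53.6/(169/45) = 2412/169 ≈ 14.2722.

μ̂_MAP = 14.2722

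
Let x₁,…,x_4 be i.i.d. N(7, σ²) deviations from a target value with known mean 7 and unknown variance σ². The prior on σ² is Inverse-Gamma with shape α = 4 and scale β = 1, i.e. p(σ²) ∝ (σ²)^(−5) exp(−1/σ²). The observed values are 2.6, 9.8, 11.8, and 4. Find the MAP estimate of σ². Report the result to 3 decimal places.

Sum of squared deviations about the known mean: SS = (2.6−7)² + (9.8−7)² + (11.8−7)² + (4−7)² = 59.24.
The Normal likelihood contributes (σ²)^(−n/2) exp(−SS/(2σ²)), so the posterior is Inverse-Gamma(α + n/2, β + SS/2) = Inverse-Gamma(6, 30.62).
The mode of Inverse-Gamma(a, b) is b/(a+1) = 30.62/7 ≈ 4.374.

σ̂²_MAP = 4.374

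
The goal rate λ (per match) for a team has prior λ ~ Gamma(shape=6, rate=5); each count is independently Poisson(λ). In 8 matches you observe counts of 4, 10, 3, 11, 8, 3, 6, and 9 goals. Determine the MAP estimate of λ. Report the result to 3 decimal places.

Σxᵢ = 4+10+3+11+8+3+6+9 = 54, with n = 8.
Posterior ∝ λ^5e^(−5λ) · λ^54e^(−8λ) = λ^59e^(−13λ), i.e. Gamma(shape=60, rate=13).
The mode of a Gamma(a, b) with a ≥ 1 (shape–rate) is (a−1)/b = 59/13 ≈ 4.538.

λ̂_MAP = 4.538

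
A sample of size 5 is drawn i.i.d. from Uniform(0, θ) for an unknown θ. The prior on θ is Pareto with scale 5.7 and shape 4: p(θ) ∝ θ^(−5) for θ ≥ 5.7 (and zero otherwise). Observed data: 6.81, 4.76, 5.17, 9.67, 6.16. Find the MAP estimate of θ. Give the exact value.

The Uniform(0, θ) likelihood is θ^(−n) for θ ≥ max(xᵢ), zero otherwise. Here max(xᵢ) = 9.67.
Posterior ∝ θ^(−5) · θ^(−5) = θ^(−10) on θ ≥ max(5.7, 9.67) = 9.67.
This density is strictly decreasing in θ, so the posterior mode lies at the lower boundary of the support.

θ̂_MAP = 9.67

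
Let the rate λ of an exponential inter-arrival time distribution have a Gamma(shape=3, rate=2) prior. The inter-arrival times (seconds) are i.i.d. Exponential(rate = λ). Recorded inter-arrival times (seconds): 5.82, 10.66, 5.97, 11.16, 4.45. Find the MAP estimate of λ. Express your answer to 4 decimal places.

The Exponential(rate=λ) likelihood is ∝ λ^n e^(−λΣtᵢ). Here n = 5 and Σtᵢ = 5.82 + 10.66 + 5.97 + 11.16 + 4.45 = 38.06.
Posterior ∝ λ^2e^(−2λ) · λ^5e^(−38.06λ) = λ^7e^(−40.06λ), i.e. Gamma(8, 40.06).
Mode = (a−1)/b = 7/40.06 ≈ 0.1747.

λ̂_MAP = 0.1747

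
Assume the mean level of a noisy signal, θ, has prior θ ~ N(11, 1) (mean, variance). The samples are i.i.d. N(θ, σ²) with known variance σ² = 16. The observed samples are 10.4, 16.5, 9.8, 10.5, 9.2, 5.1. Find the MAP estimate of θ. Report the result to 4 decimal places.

θ̂_MAP = 10.7955

n = 6; x̄ = (10.4 + 16.5 + 9.8 + 10.5 + 9.2 + 5.1)/6 = 61.5/6 = 10.25.
For a Normal prior and Normal likelihood with known variance, the posterior is Normal; its mode equals its mean, the precision-weighted average.
Prior precision 1/σ₀² = 1/1 = 1; data precision n/σ² = 6/16 = 0.375.
θ̂ = (1·11 + 0.375·10.25) / (1 + 0.375) = 14.84375/1.375 = 475/44 ≈ 10.7955.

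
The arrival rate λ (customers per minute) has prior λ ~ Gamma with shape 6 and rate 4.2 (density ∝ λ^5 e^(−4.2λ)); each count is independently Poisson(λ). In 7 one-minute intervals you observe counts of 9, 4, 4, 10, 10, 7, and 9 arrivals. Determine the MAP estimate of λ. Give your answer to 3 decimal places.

λ̂_MAP = 5.179

Σxᵢ = 9+4+4+10+10+7+9 = 53, with n = 7.
Posterior ∝ λ^5e^(−4.2λ) · λ^53e^(−7λ) = λ^58e^(−11.2λ), i.e. Gamma(shape=59, rate=11.2).
The mode of a Gamma(a, b) with a ≥ 1 (shape–rate) is (a−1)/b = 58/11.2 ≈ 5.179.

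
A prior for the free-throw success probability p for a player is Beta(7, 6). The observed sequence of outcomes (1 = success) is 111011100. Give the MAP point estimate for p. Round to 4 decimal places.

p̂_MAP = 0.6000

Prior: Beta(7, 6).
Data: 6 successes in 9 trials (from the sequence). The binomial likelihood contributes p^6(1−p)^3, so the posterior is Beta(7+6, 6+3) = Beta(13, 9).
For Beta(a, b) with a, b > 1 the mode is (a−1)/(a+b−2) = 12/20 ≈ 0.6000.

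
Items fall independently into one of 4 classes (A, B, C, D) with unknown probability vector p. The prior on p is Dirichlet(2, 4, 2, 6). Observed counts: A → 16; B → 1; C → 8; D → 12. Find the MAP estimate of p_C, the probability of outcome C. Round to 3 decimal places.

The posterior is Dirichlet(αᵢ + nᵢ) = Dirichlet(18, 5, 10, 18).
For a Dirichlet(a₁,…,a_K) with all aᵢ > 1, the mode has j-th component (aⱼ − 1)/(Σaᵢ − K).
Here Σaᵢ = 51 and K = 4, so p_C = (10 − 1)/(51 − 4) = 9/47 ≈ 0.191.

MAP estimate of p_C = 0.191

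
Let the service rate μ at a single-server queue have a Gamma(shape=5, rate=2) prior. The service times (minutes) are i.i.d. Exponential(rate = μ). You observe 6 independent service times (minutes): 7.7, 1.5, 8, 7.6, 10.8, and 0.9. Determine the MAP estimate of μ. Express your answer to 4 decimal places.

μ̂_MAP = 0.2597

The Exponential(rate=μ) likelihood is ∝ μ^n e^(−μΣtᵢ). Here n = 6 and Σtᵢ = 7.7 + 1.5 + 8 + 7.6 + 10.8 + 0.9 = 36.5.
Posterior ∝ μ^4e^(−2μ) · μ^6e^(−36.5μ) = μ^10e^(−38.5μ), i.e. Gamma(11, 38.5).
Mode = (a−1)/b = 10/38.5 ≈ 0.2597.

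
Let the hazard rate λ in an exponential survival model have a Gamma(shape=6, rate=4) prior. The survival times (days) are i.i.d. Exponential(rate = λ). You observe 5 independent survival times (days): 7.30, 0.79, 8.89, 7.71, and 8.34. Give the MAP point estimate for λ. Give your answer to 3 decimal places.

The Exponential(rate=λ) likelihood is ∝ λ^n e^(−λΣtᵢ). Here n = 5 and Σtᵢ = 7.30 + 0.79 + 8.89 + 7.71 + 8.34 = 33.03.
Posterior ∝ λ^5e^(−4λ) · λ^5e^(−33.03λ) = λ^10e^(−37.03λ), i.e. Gamma(11, 37.03).
Mode = (a−1)/b = 10/37.03 ≈ 0.270.

λ̂_MAP = 0.270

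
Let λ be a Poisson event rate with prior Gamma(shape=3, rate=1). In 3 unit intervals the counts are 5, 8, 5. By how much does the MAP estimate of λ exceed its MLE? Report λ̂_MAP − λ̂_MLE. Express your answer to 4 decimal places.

MAP − MLE = -1.0000

Σxᵢ = 18. Posterior is Gamma(21, 4); MAP = (21−1)/4 = 20/4 ≈ 5.00000.
MLE = x̄ = 18/3 ≈ 6.00000.
Difference = 20/4 − 18/3 = -1 ≈ -1.0000.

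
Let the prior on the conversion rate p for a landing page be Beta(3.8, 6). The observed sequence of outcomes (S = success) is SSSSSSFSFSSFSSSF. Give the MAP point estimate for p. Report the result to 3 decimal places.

Prior: Beta(3.8, 6).
Data: 12 successes in 16 trials (from the sequence). The binomial likelihood contributes p^12(1−p)^4, so the posterior is Beta(3.8+12, 6+4) = Beta(15.8, 10).
For Beta(a, b) with a, b > 1 the mode is (a−1)/(a+b−2) = 14.8/23.8 ≈ 0.622.

p̂_MAP = 0.622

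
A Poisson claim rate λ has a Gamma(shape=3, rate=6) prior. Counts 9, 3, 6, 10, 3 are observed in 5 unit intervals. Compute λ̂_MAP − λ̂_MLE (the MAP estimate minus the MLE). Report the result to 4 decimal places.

MAP − MLE = -3.2000

Σxᵢ = 31. Posterior is Gamma(34, 11); MAP = (34−1)/11 = 33/11 ≈ 3.00000.
MLE = x̄ = 31/5 ≈ 6.20000.
Difference = 33/11 − 31/5 = -16/5 ≈ -3.2000.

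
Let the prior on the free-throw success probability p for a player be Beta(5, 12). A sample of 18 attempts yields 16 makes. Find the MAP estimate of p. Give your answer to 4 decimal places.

p̂_MAP = 0.6061

Prior: Beta(5, 12).
Data: 16 successes in 18 trials. The binomial likelihood contributes p^16(1−p)^2, so the posterior is Beta(5+16, 12+2) = Beta(21, 14).
For Beta(a, b) with a, b > 1 the mode is (a−1)/(a+b−2) = 20/33 ≈ 0.6061.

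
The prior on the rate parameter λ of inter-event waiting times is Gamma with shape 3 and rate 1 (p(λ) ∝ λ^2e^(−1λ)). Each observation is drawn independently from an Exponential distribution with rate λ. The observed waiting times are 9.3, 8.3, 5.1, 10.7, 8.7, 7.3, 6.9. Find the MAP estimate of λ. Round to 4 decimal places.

λ̂_MAP = 0.1571

The Exponential(rate=λ) likelihood is ∝ λ^n e^(−λΣtᵢ). Here n = 7 and Σtᵢ = 9.3 + 8.3 + 5.1 + 10.7 + 8.7 + 7.3 + 6.9 = 56.3.
Posterior ∝ λ^2e^(−1λ) · λ^7e^(−56.3λ) = λ^9e^(−57.3λ), i.e. Gamma(10, 57.3).
Mode = (a−1)/b = 9/57.3 ≈ 0.1571.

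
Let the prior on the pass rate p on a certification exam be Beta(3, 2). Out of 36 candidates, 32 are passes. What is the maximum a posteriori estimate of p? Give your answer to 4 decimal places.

Prior: Beta(3, 2).
Data: 32 successes in 36 trials. The binomial likelihood contributes p^32(1−p)^4, so the posterior is Beta(3+32, 2+4) = Beta(35, 6).
For Beta(a, b) with a, b > 1 the mode is (a−1)/(a+b−2) = 34/39 ≈ 0.8718.

p̂_MAP = 0.8718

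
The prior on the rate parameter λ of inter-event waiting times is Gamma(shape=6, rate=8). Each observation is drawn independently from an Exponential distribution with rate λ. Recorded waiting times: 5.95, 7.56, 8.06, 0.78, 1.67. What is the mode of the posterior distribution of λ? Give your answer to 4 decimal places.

λ̂_MAP = 0.3123

The Exponential(rate=λ) likelihood is ∝ λ^n e^(−λΣtᵢ). Here n = 5 and Σtᵢ = 5.95 + 7.56 + 8.06 + 0.78 + 1.67 = 24.02.
Posterior ∝ λ^5e^(−8λ) · λ^5e^(−24.02λ) = λ^10e^(−32.02λ), i.e. Gamma(11, 32.02).
Mode = (a−1)/b = 10/32.02 ≈ 0.3123.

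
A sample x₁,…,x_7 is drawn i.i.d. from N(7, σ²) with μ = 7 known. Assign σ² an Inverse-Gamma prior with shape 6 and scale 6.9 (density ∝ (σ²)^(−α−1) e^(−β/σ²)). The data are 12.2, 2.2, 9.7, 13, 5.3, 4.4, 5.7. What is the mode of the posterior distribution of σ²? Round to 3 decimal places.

σ̂²_MAP = 5.643

Sum of squared deviations about the known mean: SS = (12.2−7)² + (2.2−7)² + (9.7−7)² + (13−7)² + (5.3−7)² + (4.4−7)² + (5.7−7)² = 104.71.
The Normal likelihood contributes (σ²)^(−n/2) exp(−SS/(2σ²)), so the posterior is Inverse-Gamma(α + n/2, β + SS/2) = Inverse-Gamma(9.5, 59.255).
The mode of Inverse-Gamma(a, b) is b/(a+1) = 59.255/10.5 ≈ 5.643.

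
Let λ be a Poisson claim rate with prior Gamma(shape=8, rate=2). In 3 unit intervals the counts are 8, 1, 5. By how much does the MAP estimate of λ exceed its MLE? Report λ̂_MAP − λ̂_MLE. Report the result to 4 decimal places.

MAP − MLE = -0.4667

Σxᵢ = 14. Posterior is Gamma(22, 5); MAP = (22−1)/5 = 21/5 ≈ 4.20000.
MLE = x̄ = 14/3 ≈ 4.66667.
Difference = 21/5 − 14/3 = -7/15 ≈ -0.4667.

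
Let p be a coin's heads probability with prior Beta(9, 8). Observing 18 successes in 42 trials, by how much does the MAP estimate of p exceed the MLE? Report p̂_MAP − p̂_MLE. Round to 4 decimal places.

MAP − MLE = 0.0276

Posterior is Beta(27, 32); MAP = (27−1)/(59−2) = 26/57 ≈ 0.45614.
MLE ignores the prior: p̂_MLE = k/n = 18/42 ≈ 0.42857.
Difference = 26/57 − 18/42 = 11/399 ≈ 0.0276.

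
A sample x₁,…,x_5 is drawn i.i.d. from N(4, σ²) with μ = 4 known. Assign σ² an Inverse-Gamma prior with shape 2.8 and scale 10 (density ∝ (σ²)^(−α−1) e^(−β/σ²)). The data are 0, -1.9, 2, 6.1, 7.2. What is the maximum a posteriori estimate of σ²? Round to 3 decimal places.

Sum of squared deviations about the known mean: SS = (0−4)² + (-1.9−4)² + (2−4)² + (6.1−4)² + (7.2−4)² = 69.46.
The Normal likelihood contributes (σ²)^(−n/2) exp(−SS/(2σ²)), so the posterior is Inverse-Gamma(α + n/2, β + SS/2) = Inverse-Gamma(5.3, 44.73).
The mode of Inverse-Gamma(a, b) is b/(a+1) = 44.73/6.3 ≈ 7.100.

σ̂²_MAP = 7.100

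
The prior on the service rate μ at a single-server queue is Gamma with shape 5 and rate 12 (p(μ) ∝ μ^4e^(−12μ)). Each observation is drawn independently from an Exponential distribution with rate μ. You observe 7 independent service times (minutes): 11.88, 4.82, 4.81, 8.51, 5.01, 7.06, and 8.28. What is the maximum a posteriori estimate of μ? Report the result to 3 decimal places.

μ̂_MAP = 0.176

The Exponential(rate=μ) likelihood is ∝ μ^n e^(−μΣtᵢ). Here n = 7 and Σtᵢ = 11.88 + 4.82 + 4.81 + 8.51 + 5.01 + 7.06 + 8.28 = 50.37.
Posterior ∝ μ^4e^(−12μ) · μ^7e^(−50.37μ) = μ^11e^(−62.37μ), i.e. Gamma(12, 62.37).
Mode = (a−1)/b = 11/62.37 ≈ 0.176.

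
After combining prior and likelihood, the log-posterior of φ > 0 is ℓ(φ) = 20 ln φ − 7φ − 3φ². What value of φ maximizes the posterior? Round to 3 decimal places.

ℓ'(φ) = 20/φ − 7 − 6φ. Setting this to zero and multiplying by φ: 6φ² + 7φ − 20 = 0.
φ = (−7 + √(7² + 4·6·20)) / (2·6) = (−7 + √529) / 12 = (−7 + 23)/12 = 4/3.
ℓ''(φ) = −20/φ² − 6 < 0, confirming a maximum.

φ̂_MAP = 1.333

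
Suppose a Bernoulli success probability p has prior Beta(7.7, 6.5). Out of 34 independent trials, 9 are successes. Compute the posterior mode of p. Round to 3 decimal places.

p̂_MAP = 0.340

Prior: Beta(7.7, 6.5).
Data: 9 successes in 34 trials. The binomial likelihood contributes p^9(1−p)^25, so the posterior is Beta(7.7+9, 6.5+25) = Beta(16.7, 31.5).
For Beta(a, b) with a, b > 1 the mode is (a−1)/(a+b−2) = 15.7/46.2 ≈ 0.340.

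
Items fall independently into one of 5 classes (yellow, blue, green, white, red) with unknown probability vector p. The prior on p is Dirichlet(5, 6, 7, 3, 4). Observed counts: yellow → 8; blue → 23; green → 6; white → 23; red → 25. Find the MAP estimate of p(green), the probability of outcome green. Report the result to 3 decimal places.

MAP estimate of p(green) = 0.114

The posterior is Dirichlet(αᵢ + nᵢ) = Dirichlet(13, 29, 13, 26, 29).
For a Dirichlet(a₁,…,a_K) with all aᵢ > 1, the mode has j-th component (aⱼ − 1)/(Σaᵢ − K).
Here Σaᵢ = 110 and K = 5, so p(green) = (13 − 1)/(110 − 5) = 12/105 ≈ 0.114.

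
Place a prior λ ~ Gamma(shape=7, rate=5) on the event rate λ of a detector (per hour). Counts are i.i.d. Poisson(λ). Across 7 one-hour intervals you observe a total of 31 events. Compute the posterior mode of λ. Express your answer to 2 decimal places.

Σxᵢ = 31, n = 7.
Posterior ∝ λ^6e^(−5λ) · λ^31e^(−7λ) = λ^37e^(−12λ), i.e. Gamma(shape=38, rate=12).
The mode of a Gamma(a, b) with a ≥ 1 (shape–rate) is (a−1)/b = 37/12 ≈ 3.08.

λ̂_MAP = 3.08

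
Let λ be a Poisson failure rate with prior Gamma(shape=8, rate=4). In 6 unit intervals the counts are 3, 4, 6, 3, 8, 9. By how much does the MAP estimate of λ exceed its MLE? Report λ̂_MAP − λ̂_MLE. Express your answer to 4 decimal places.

MAP − MLE = -1.5000

Σxᵢ = 33. Posterior is Gamma(41, 10); MAP = (41−1)/10 = 40/10 ≈ 4.00000.
MLE = x̄ = 33/6 ≈ 5.50000.
Difference = 40/10 − 33/6 = -3/2 ≈ -1.5000.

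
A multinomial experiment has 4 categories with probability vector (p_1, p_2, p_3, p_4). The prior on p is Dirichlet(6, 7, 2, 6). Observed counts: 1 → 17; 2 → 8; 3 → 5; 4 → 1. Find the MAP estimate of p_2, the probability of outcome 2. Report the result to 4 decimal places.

The posterior is Dirichlet(αᵢ + nᵢ) = Dirichlet(23, 15, 7, 7).
For a Dirichlet(a₁,…,a_K) with all aᵢ > 1, the mode has j-th component (aⱼ − 1)/(Σaᵢ − K).
Here Σaᵢ = 52 and K = 4, so p_2 = (15 − 1)/(52 − 4) = 14/48 ≈ 0.2917.

MAP estimate: 0.2917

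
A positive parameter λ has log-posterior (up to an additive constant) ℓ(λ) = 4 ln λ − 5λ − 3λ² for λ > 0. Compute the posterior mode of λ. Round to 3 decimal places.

λ̂_MAP = 0.500

ℓ'(λ) = 4/λ − 5 − 6λ. Setting this to zero and multiplying by λ: 6λ² + 5λ − 4 = 0.
λ = (−5 + √(5² + 4·6·4)) / (2·6) = (−5 + √121) / 12 = (−5 + 11)/12 = 1/2.
ℓ''(λ) = −4/λ² − 6 < 0, confirming a maximum.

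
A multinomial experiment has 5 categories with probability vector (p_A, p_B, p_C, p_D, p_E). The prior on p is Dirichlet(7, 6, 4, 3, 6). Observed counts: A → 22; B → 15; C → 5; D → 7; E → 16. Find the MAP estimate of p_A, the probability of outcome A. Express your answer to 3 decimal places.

MAP estimate of p_A = 0.326

The posterior is Dirichlet(αᵢ + nᵢ) = Dirichlet(29, 21, 9, 10, 22).
For a Dirichlet(a₁,…,a_K) with all aᵢ > 1, the mode has j-th component (aⱼ − 1)/(Σaᵢ − K).
Here Σaᵢ = 91 and K = 5, so p_A = (29 − 1)/(91 − 5) = 28/86 ≈ 0.326.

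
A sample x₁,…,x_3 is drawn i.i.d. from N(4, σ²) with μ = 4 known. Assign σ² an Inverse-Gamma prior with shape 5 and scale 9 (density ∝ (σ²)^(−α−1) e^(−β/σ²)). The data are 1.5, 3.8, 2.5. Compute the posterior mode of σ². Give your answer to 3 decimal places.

σ̂²_MAP = 1.769

Sum of squared deviations about the known mean: SS = (1.5−4)² + (3.8−4)² + (2.5−4)² = 8.54.
The Normal likelihood contributes (σ²)^(−n/2) exp(−SS/(2σ²)), so the posterior is Inverse-Gamma(α + n/2, β + SS/2) = Inverse-Gamma(6.5, 13.27).
The mode of Inverse-Gamma(a, b) is b/(a+1) = 13.27/7.5 ≈ 1.769.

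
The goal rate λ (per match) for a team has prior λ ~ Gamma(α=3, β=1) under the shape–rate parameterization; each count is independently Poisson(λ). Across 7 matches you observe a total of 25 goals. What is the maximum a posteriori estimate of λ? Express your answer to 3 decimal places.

λ̂_MAP = 3.375

Σxᵢ = 25, n = 7.
Posterior ∝ λ^2e^(−1λ) · λ^25e^(−7λ) = λ^27e^(−8λ), i.e. Gamma(shape=28, rate=8).
The mode of a Gamma(a, b) with a ≥ 1 (shape–rate) is (a−1)/b = 27/8 ≈ 3.375.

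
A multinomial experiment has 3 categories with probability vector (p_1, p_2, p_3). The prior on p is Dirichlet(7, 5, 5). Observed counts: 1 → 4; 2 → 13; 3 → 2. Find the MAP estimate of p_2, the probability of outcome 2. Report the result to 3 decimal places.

MAP estimate: 0.515

The posterior is Dirichlet(αᵢ + nᵢ) = Dirichlet(11, 18, 7).
For a Dirichlet(a₁,…,a_K) with all aᵢ > 1, the mode has j-th component (aⱼ − 1)/(Σaᵢ − K).
Here Σaᵢ = 36 and K = 3, so p_2 = (18 − 1)/(36 − 3) = 17/33 ≈ 0.515.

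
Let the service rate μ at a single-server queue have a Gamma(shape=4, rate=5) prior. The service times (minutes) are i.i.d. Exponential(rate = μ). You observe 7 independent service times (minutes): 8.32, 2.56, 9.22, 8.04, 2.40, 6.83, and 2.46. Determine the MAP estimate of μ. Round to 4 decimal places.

μ̂_MAP = 0.2231

The Exponential(rate=μ) likelihood is ∝ μ^n e^(−μΣtᵢ). Here n = 7 and Σtᵢ = 8.32 + 2.56 + 9.22 + 8.04 + 2.40 + 6.83 + 2.46 = 39.83.
Posterior ∝ μ^3e^(−5μ) · μ^7e^(−39.83μ) = μ^10e^(−44.83μ), i.e. Gamma(11, 44.83).
Mode = (a−1)/b = 10/44.83 ≈ 0.2231.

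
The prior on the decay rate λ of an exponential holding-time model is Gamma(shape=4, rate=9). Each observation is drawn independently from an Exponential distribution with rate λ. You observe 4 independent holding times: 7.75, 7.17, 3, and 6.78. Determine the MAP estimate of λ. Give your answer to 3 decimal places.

The Exponential(rate=λ) likelihood is ∝ λ^n e^(−λΣtᵢ). Here n = 4 and Σtᵢ = 7.75 + 7.17 + 3 + 6.78 = 24.70.
Posterior ∝ λ^3e^(−9λ) · λ^4e^(−24.70λ) = λ^7e^(−33.70λ), i.e. Gamma(8, 33.70).
Mode = (a−1)/b = 7/33.70 ≈ 0.208.

λ̂_MAP = 0.208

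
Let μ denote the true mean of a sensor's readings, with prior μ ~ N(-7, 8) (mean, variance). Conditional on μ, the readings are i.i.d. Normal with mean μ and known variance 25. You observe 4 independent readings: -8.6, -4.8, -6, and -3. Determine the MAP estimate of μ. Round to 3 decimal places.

μ̂_MAP = -6.214

n = 4; x̄ = ((-8.6) + (-4.8) + (-6) + (-3))/4 = -22.4/4 = -5.6.
For a Normal prior and Normal likelihood with known variance, the posterior is Normal; its mode equals its mean, the precision-weighted average.
Prior precision 1/σ₀² = 1/8 = 0.125; data precision n/σ² = 4/25 = 0.16.
μ̂ = (0.125·(-7) + 0.16·(-5.6)) / (0.125 + 0.16) = (-1.771)/0.285 = -1771/285 ≈ -6.214.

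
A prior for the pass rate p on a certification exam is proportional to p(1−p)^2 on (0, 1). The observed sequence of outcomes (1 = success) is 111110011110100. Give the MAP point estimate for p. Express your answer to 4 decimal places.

p̂_MAP = 0.6111

The prior density ∝ p(1−p)^2 is the kernel of Beta(2, 3).
Data: 10 successes in 15 trials (from the sequence). The binomial likelihood contributes p^10(1−p)^5, so the posterior is Beta(2+10, 3+5) = Beta(12, 8).
For Beta(a, b) with a, b > 1 the mode is (a−1)/(a+b−2) = 11/18 ≈ 0.6111.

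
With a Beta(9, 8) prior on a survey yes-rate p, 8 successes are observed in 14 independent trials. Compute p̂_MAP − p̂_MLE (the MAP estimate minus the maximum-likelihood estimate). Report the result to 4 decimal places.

Posterior is Beta(17, 14); MAP = (17−1)/(31−2) = 16/29 ≈ 0.55172.
MLE ignores the prior: p̂_MLE = k/n = 8/14 ≈ 0.57143.
Difference = 16/29 − 8/14 = -4/203 ≈ -0.0197.

MAP − MLE = -0.0197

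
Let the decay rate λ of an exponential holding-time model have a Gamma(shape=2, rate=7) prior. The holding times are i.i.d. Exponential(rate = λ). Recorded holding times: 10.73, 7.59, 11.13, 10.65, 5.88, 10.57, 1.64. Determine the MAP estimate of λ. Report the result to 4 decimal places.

λ̂_MAP = 0.1227

The Exponential(rate=λ) likelihood is ∝ λ^n e^(−λΣtᵢ). Here n = 7 and Σtᵢ = 10.73 + 7.59 + 11.13 + 10.65 + 5.88 + 10.57 + 1.64 = 58.19.
Posterior ∝ λe^(−7λ) · λ^7e^(−58.19λ) = λ^8e^(−65.19λ), i.e. Gamma(9, 65.19).
Mode = (a−1)/b = 8/65.19 ≈ 0.1227.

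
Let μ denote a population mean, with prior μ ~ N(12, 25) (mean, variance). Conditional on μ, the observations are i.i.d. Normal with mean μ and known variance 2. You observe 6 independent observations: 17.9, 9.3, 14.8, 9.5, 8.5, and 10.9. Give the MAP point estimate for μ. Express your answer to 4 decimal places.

n = 6; x̄ = (17.9 + 9.3 + 14.8 + 9.5 + 8.5 + 10.9)/6 = 70.9/6 = 709/60 ≈ 11.8167.
For a Normal prior and Normal likelihood with known variance, the posterior is Normal; its mode equals its mean, the precision-weighted average.
Prior precision 1/σ₀² = 1/25 = 0.04; data precision n/σ² = 6/2 = 3.
μ̂ = (0.04·12 + 3·(709/60)) / (0.04 + 3) = 35.93/3.04 = 3593/304 ≈ 11.8191.

μ̂_MAP = 11.8191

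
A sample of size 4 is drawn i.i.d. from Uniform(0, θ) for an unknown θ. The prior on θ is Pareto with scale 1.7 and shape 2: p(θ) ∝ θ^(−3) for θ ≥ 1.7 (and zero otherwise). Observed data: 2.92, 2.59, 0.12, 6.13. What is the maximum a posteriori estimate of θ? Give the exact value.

θ̂_MAP = 6.13

The Uniform(0, θ) likelihood is θ^(−n) for θ ≥ max(xᵢ), zero otherwise. Here max(xᵢ) = 6.13.
Posterior ∝ θ^(−3) · θ^(−4) = θ^(−7) on θ ≥ max(1.7, 6.13) = 6.13.
This density is strictly decreasing in θ, so the posterior mode lies at the lower boundary of the support.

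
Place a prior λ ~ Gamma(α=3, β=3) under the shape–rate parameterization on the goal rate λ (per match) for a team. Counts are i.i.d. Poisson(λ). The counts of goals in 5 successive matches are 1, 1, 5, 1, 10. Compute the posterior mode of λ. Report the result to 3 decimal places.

Σxᵢ = 1+1+5+1+10 = 18, with n = 5.
Posterior ∝ λ^2e^(−3λ) · λ^18e^(−5λ) = λ^20e^(−8λ), i.e. Gamma(shape=21, rate=8).
The mode of a Gamma(a, b) with a ≥ 1 (shape–rate) is (a−1)/b = 20/8 ≈ 2.500.

λ̂_MAP = 2.500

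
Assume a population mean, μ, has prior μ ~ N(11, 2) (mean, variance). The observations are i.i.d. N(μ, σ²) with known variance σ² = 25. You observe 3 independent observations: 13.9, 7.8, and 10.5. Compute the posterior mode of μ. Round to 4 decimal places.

μ̂_MAP = 10.9484

n = 3; x̄ = (13.9 + 7.8 + 10.5)/3 = 32.2/3 = 161/15 ≈ 10.7333.
For a Normal prior and Normal likelihood with known variance, the posterior is Normal; its mode equals its mean, the precision-weighted average.
Prior precision 1/σ₀² = 1/2 = 0.5; data precision n/σ² = 3/25 = 0.12.
μ̂ = (0.5·11 + 0.12·(161/15)) / (0.5 + 0.12) = 6.788/0.62 = 1697/155 ≈ 10.9484.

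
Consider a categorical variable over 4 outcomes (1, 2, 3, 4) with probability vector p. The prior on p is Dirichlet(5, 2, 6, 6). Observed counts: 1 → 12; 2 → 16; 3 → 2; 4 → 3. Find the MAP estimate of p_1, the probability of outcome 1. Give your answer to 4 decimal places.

MAP estimate: 0.3333

The posterior is Dirichlet(αᵢ + nᵢ) = Dirichlet(17, 18, 8, 9).
For a Dirichlet(a₁,…,a_K) with all aᵢ > 1, the mode has j-th component (aⱼ − 1)/(Σaᵢ − K).
Here Σaᵢ = 52 and K = 4, so p_1 = (17 − 1)/(52 − 4) = 16/48 ≈ 0.3333.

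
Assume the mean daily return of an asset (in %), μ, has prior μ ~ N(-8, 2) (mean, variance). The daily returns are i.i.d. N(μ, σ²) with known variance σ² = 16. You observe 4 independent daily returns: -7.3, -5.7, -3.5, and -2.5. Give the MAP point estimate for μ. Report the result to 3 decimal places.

μ̂_MAP = -6.917

n = 4; x̄ = ((-7.3) + (-5.7) + (-3.5) + (-2.5))/4 = -19/4 = -4.75.
For a Normal prior and Normal likelihood with known variance, the posterior is Normal; its mode equals its mean, the precision-weighted average.
Prior precision 1/σ₀² = 1/2 = 0.5; data precision n/σ² = 4/16 = 0.25.
μ̂ = (0.5·(-8) + 0.25·(-4.75)) / (0.5 + 0.25) = (-5.1875)/0.75 = -83/12 ≈ -6.917.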